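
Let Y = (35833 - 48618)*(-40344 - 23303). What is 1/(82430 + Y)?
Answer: 1/813809325 ≈ 1.2288e-9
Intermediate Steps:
Y = 813726895 (Y = -12785*(-63647) = 813726895)
1/(82430 + Y) = 1/(82430 + 813726895) = 1/813809325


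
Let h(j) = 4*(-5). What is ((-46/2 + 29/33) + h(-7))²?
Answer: 1932100/1089 ≈ 1774.2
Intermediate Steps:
h(j) = -20
((-46/2 + 29/33) + h(-7))² = ((-46/2 + 29/33) - 20)² = ((-46*½ + 29*(1/33)) - 20)² = ((-23 + 29/33) - 20)² = (-730/33 - 20)² = (-1390/33)² = 1932100/1089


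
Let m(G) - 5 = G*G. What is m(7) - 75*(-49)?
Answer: 3729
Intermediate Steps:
m(G) = 5 + G**2 (m(G) = 5 + G*G = 5 + G**2)
m(7) - 75*(-49) = (5 + 7**2) - 75*(-49) = (5 + 49) + 3675 = 54 + 3675 = 3729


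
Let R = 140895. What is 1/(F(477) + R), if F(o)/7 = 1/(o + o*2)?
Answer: 1431/201620752 ≈ 7.0975e-6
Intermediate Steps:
F(o) = 7/(3*o) (F(o) = 7/(o + o*2) = 7/(o + 2*o) = 7/((3*o)) = 7*(1/(3*o)) = 7/(3*o))
1/(F(477) + R) = 1/((7/3)/477 + 140895) = 1/((7/3)*(1/477) + 140895) = 1/(7/1431 + 140895) = 1/(201620752/1431) = 1431/201620752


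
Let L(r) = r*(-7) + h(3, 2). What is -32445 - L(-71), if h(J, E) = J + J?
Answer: -32948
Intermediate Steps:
h(J, E) = 2*J
L(r) = 6 - 7*r (L(r) = r*(-7) + 2*3 = -7*r + 6 = 6 - 7*r)
-32445 - L(-71) = -32445 - (6 - 7*(-71)) = -32445 - (6 + 497) = -32445 - 1*503 = -32445 - 503 = -32948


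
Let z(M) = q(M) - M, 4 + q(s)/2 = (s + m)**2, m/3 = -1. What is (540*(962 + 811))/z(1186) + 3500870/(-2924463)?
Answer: -1748684676655/2045503947498 ≈ -0.85489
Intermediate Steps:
m = -3 (m = 3*(-1) = -3)
q(s) = -8 + 2*(-3 + s)**2 (q(s) = -8 + 2*(s - 3)**2 = -8 + 2*(-3 + s)**2)
z(M) = -8 - M + 2*(-3 + M)**2 (z(M) = (-8 + 2*(-3 + M)**2) - M = -8 - M + 2*(-3 + M)**2)
(540*(962 + 811))/z(1186) + 3500870/(-2924463) = (540*(962 + 811))/(-8 - 1*1186 + 2*(-3 + 1186)**2) + 3500870/(-2924463) = (540*1773)/(-8 - 1186 + 2*1183**2) + 3500870*(-1/2924463) = 957420/(-8 - 1186 + 2*1399489) - 3500870/2924463 = 957420/(-8 - 1186 + 2798978) - 3500870/2924463 = 957420/2797784 - 3500870/2924463 = 957420*(1/2797784) - 3500870/2924463 = 239355/699446 - 3500870/2924463 = -1748684676655/2045503947498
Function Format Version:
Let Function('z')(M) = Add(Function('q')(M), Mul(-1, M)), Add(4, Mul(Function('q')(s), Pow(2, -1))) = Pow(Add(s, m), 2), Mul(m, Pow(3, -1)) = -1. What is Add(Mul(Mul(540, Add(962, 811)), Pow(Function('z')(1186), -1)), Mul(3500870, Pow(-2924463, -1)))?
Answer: Rational(-1748684676655, 2045503947498) ≈ -0.85489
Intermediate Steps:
m = -3 (m = Mul(3, -1) = -3)
Function('q')(s) = Add(-8, Mul(2, Pow(Add(-3, s), 2))) (Function('q')(s) = Add(-8, Mul(2, Pow(Add(s, -3), 2))) = Add(-8, Mul(2, Pow(Add(-3, s), 2))))
Function('z')(M) = Add(-8, Mul(-1, M), Mul(2, Pow(Add(-3, M), 2))) (Function('z')(M) = Add(Add(-8, Mul(2, Pow(Add(-3, M), 2))), Mul(-1, M)) = Add(-8, Mul(-1, M), Mul(2, Pow(Add(-3, M), 2))))
Add(Mul(Mul(540, Add(962, 811)), Pow(Function('z')(1186), -1)), Mul(3500870, Pow(-2924463, -1))) = Add(Mul(Mul(540, Add(962, 811)), Pow(Add(-8, Mul(-1, 1186), Mul(2, Pow(Add(-3, 1186), 2))), -1)), Mul(3500870, Pow(-2924463, -1))) = Add(Mul(Mul(540, 1773), Pow(Add(-8, -1186, Mul(2, Pow(1183, 2))), -1)), Mul(3500870, Rational(-1, 2924463))) = Add(Mul(957420, Pow(Add(-8, -1186, Mul(2, 1399489)), -1)), Rational(-3500870, 2924463)) = Add(Mul(957420, Pow(Add(-8, -1186, 2798978), -1)), Rational(-3500870, 2924463)) = Add(Mul(957420, Pow(2797784, -1)), Rational(-3500870, 2924463)) = Add(Mul(957420, Rational(1, 2797784)), Rational(-3500870, 2924463)) = Add(Rational(239355, 699446), Rational(-3500870, 2924463)) = Rational(-1748684676655, 2045503947498)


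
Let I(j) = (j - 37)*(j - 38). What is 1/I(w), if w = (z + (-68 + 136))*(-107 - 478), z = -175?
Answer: 1/3913440806 ≈ 2.5553e-10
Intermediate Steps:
w = 62595 (w = (-175 + (-68 + 136))*(-107 - 478) = (-175 + 68)*(-585) = -107*(-585) = 62595)
I(j) = (-38 + j)*(-37 + j) (I(j) = (-37 + j)*(-38 + j) = (-38 + j)*(-37 + j))
1/I(w) = 1/(1406 + 62595**2 - 75*62595) = 1/(1406 + 3918134025 - 4694625) = 1/3913440806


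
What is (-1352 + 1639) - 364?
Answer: -77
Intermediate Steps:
(-1352 + 1639) - 364 = 287 - 364 = -77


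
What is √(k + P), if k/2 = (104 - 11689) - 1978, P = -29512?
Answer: I*√56638 ≈ 237.99*I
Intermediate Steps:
k = -27126 (k = 2*((104 - 11689) - 1978) = 2*(-11585 - 1978) = 2*(-13563) = -27126)
√(k + P) = √(-27126 - 29512) = √(-56638) = I*√56638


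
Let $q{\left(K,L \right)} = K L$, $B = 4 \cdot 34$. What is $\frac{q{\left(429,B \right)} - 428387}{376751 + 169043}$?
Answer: $- \frac{370043}{545794} \approx -0.67799$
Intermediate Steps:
$B = 136$
$\frac{q{\left(429,B \right)} - 428387}{376751 + 169043} = \frac{429 \cdot 136 - 428387}{376751 + 169043} = \frac{58344 - 428387}{545794} = \left(-370043\right) \frac{1}{545794} = - \frac{370043}{545794}$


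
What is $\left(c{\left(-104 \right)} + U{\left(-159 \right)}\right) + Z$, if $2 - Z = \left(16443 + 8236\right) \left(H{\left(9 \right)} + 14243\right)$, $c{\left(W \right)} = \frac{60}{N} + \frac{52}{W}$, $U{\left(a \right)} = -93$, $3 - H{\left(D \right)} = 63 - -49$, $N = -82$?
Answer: $- \frac{28602672415}{82} \approx -3.4881 \cdot 10^{8}$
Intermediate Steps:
$H{\left(D \right)} = -109$ ($H{\left(D \right)} = 3 - \left(63 - -49\right) = 3 - \left(63 + 49\right) = 3 - 112 = -109$)
$c{\left(W \right)} = - \frac{30}{41} + \frac{52}{W}$ ($c{\left(W \right)} = \frac{60}{-82} + \frac{52}{W} = 60 \left(- \frac{1}{82}\right) + \frac{52}{W} = - \frac{30}{41} + \frac{52}{W}$)
$Z = -348812984$ ($Z = 2 - \left(16443 + 8236\right) \left(-109 + 14243\right) = 2 - 24679 \cdot 14134 = 2 - 348812986 = -348812984$)
$\left(c{\left(-104 \right)} + U{\left(-159 \right)}\right) + Z = \left(\left(- \frac{30}{41} + \frac{52}{-104}\right) - 93\right) - 348812984 = \left(\left(- \frac{30}{41} + 52 \left(- \frac{1}{104}\right)\right) - 93\right) - 348812984 = \left(\left(- \frac{30}{41} - \frac{1}{2}\right) - 93\right) - 348812984 = \left(- \frac{101}{82} - 93\right) - 348812984 = - \frac{7727}{82} - 348812984 = - \frac{28602672415}{82}$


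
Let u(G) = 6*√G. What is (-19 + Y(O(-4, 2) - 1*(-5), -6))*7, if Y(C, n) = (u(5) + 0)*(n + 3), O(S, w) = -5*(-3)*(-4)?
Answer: -133 - 126*√5 ≈ -414.74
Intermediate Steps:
O(S, w) = -60 (O(S, w) = 15*(-4) = -60)
Y(C, n) = 6*√5*(3 + n) (Y(C, n) = (6*√5 + 0)*(n + 3) = (6*√5)*(3 + n) = 6*√5*(3 + n))
(-19 + Y(O(-4, 2) - 1*(-5), -6))*7 = (-19 + 6*√5*(3 - 6))*7 = (-19 + 6*√5*(-3))*7 = (-19 - 18*√5)*7 = -133 - 126*√5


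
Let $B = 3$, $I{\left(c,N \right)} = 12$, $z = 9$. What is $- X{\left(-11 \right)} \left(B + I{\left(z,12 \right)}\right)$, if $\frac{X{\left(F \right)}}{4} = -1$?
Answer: $60$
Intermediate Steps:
$X{\left(F \right)} = -4$ ($X{\left(F \right)} = 4 \left(-1\right) = -4$)
$- X{\left(-11 \right)} \left(B + I{\left(z,12 \right)}\right) = - \left(-4\right) \left(3 + 12\right) = - \left(-4\right) 15 = \left(-1\right) \left(-60\right) = 60$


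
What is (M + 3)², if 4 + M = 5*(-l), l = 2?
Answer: 121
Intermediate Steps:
M = -14 (M = -4 + 5*(-1*2) = -4 + 5*(-2) = -4 - 10 = -14)
(M + 3)² = (-14 + 3)² = (-11)² = 121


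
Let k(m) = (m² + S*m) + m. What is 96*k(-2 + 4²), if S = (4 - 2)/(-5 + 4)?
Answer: 17472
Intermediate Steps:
S = -2 (S = 2/(-1) = 2*(-1) = -2)
k(m) = m² - m (k(m) = (m² - 2*m) + m = m² - m)
96*k(-2 + 4²) = 96*((-2 + 4²)*(-1 + (-2 + 4²))) = 96*((-2 + 16)*(-1 + (-2 + 16))) = 96*(14*(-1 + 14)) = 96*(14*13) = 96*182 = 17472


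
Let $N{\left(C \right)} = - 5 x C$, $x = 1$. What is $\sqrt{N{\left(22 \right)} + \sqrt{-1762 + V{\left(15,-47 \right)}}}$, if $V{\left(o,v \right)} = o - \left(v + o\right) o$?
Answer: $\sqrt{-110 + i \sqrt{1267}} \approx 1.6757 + 10.621 i$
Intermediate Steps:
$V{\left(o,v \right)} = o - o \left(o + v\right)$ ($V{\left(o,v \right)} = o - \left(o + v\right) o = o - o \left(o + v\right)$)
$N{\left(C \right)} = - 5 C$ ($N{\left(C \right)} = \left(-5\right) 1 C = - 5 C$)
$\sqrt{N{\left(22 \right)} + \sqrt{-1762 + V{\left(15,-47 \right)}}} = \sqrt{\left(-5\right) 22 + \sqrt{-1762 + 15 \left(1 - 15 - -47\right)}} = \sqrt{-110 + \sqrt{-1762 + 15 \left(1 - 15 + 47\right)}} = \sqrt{-110 + \sqrt{-1762 + 15 \cdot 33}} = \sqrt{-110 + \sqrt{-1762 + 495}} = \sqrt{-110 + \sqrt{-1267}} = \sqrt{-110 + i \sqrt{1267}}$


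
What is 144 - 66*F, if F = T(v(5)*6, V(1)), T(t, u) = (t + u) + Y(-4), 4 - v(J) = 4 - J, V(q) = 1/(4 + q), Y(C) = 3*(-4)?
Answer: -5286/5 ≈ -1057.2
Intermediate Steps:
Y(C) = -12
v(J) = J (v(J) = 4 - (4 - J) = 4 + (-4 + J) = J)
T(t, u) = -12 + t + u (T(t, u) = (t + u) - 12 = -12 + t + u)
F = 91/5 (F = -12 + 5*6 + 1/(4 + 1) = -12 + 30 + 1/5 = -12 + 30 + ⅕ = 91/5 ≈ 18.200)
144 - 66*F = 144 - 66*91/5 = 144 - 6006/5 = -5286/5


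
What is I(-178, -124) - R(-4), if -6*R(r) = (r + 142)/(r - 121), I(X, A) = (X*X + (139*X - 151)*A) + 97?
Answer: 389814102/125 ≈ 3.1185e+6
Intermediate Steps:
I(X, A) = 97 + X² + A*(-151 + 139*X) (I(X, A) = (X² + (-151 + 139*X)*A) + 97 = (X² + A*(-151 + 139*X)) + 97 = 97 + X² + A*(-151 + 139*X))
R(r) = -(142 + r)/(6*(-121 + r)) (R(r) = -(r + 142)/(6*(r - 121)) = -(142 + r)/(6*(-121 + r)))
I(-178, -124) - R(-4) = (97 + (-178)² - 151*(-124) + 139*(-124)*(-178)) - (-142 - 1*(-4))/(6*(-121 - 4)) = (97 + 31684 + 18724 + 3068008) - (-142 + 4)/(6*(-125)) = 3118513 - (-1)*(-138)/(6*125) = 3118513 - 1*23/125 = 3118513 - 23/125 = 389814102/125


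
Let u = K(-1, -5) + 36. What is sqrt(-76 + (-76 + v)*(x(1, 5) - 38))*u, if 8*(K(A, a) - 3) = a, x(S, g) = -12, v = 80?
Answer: 307*I*sqrt(69)/4 ≈ 637.53*I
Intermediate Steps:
K(A, a) = 3 + a/8
u = 307/8 (u = (3 + (1/8)*(-5)) + 36 = (3 - 5/8) + 36 = 19/8 + 36 = 307/8 ≈ 38.375)
sqrt(-76 + (-76 + v)*(x(1, 5) - 38))*u = sqrt(-76 + (-76 + 80)*(-12 - 38))*(307/8) = sqrt(-76 + 4*(-50))*(307/8) = sqrt(-76 - 200)*(307/8) = sqrt(-276)*(307/8) = (2*I*sqrt(69))*(307/8) = 307*I*sqrt(69)/4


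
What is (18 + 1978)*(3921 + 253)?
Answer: 8331304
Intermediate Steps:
(18 + 1978)*(3921 + 253) = 1996*4174 = 8331304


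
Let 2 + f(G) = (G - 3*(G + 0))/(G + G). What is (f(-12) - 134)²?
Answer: 18769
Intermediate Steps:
f(G) = -3 (f(G) = -2 + (G - 3*(G + 0))/(G + G) = -2 + (G - 3*G)/((2*G)) = -2 + (-2*G)*(1/(2*G)) = -2 - 1 = -3)
(f(-12) - 134)² = (-3 - 134)² = (-137)² = 18769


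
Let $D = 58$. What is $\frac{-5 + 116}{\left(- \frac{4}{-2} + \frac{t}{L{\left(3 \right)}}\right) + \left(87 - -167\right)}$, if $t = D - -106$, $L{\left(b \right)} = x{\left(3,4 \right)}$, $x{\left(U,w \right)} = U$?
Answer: $\frac{333}{932} \approx 0.3573$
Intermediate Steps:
$L{\left(b \right)} = 3$
$t = 164$ ($t = 58 - -106 = 58 + 106 = 164$)
$\frac{-5 + 116}{\left(- \frac{4}{-2} + \frac{t}{L{\left(3 \right)}}\right) + \left(87 - -167\right)} = \frac{-5 + 116}{\left(- \frac{4}{-2} + \frac{164}{3}\right) + \left(87 - -167\right)} = \frac{111}{\left(\left(-4\right) \left(- \frac{1}{2}\right) + 164 \cdot \frac{1}{3}\right) + \left(87 + 167\right)} = \frac{111}{\left(2 + \frac{164}{3}\right) + 254} = \frac{111}{\frac{170}{3} + 254} = \frac{111}{\frac{932}{3}} = 111 \cdot \frac{3}{932} = \frac{333}{932}$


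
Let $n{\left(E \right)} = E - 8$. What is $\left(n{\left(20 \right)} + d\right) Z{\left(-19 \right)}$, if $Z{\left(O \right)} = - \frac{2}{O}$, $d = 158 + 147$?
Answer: $\frac{634}{19} \approx 33.368$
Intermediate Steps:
$n{\left(E \right)} = -8 + E$ ($n{\left(E \right)} = E - 8 = -8 + E$)
$d = 305$
$\left(n{\left(20 \right)} + d\right) Z{\left(-19 \right)} = \left(\left(-8 + 20\right) + 305\right) \left(- \frac{2}{-19}\right) = \left(12 + 305\right) \left(\left(-2\right) \left(- \frac{1}{19}\right)\right) = 317 \cdot \frac{2}{19} = \frac{634}{19}$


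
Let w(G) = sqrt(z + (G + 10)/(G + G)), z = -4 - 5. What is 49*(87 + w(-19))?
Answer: 4263 + 147*I*sqrt(1406)/38 ≈ 4263.0 + 145.05*I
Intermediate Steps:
z = -9
w(G) = sqrt(-9 + (10 + G)/(2*G)) (w(G) = sqrt(-9 + (G + 10)/(G + G)) = sqrt(-9 + (10 + G)/((2*G))) = sqrt(-9 + (10 + G)*(1/(2*G))) = sqrt(-9 + (10 + G)/(2*G)))
49*(87 + w(-19)) = 49*(87 + sqrt(-34 + 20/(-19))/2) = 49*(87 + sqrt(-34 + 20*(-1/19))/2) = 49*(87 + sqrt(-34 - 20/19)/2) = 49*(87 + sqrt(-666/19)/2) = 49*(87 + (3*I*sqrt(1406)/19)/2) = 49*(87 + 3*I*sqrt(1406)/38) = 4263 + 147*I*sqrt(1406)/38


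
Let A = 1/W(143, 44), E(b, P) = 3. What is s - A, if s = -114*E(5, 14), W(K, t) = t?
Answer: -15049/44 ≈ -342.02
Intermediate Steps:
s = -342 (s = -114*3 = -342)
A = 1/44 ≈ 0.022727
s - A = -342 - 1*1/44 = -342 - 1/44 = -15049/44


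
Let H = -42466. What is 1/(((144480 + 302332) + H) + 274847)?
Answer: 1/679193 ≈ 1.4723e-6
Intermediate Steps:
1/(((144480 + 302332) + H) + 274847) = 1/(((144480 + 302332) - 42466) + 274847) = 1/((446812 - 42466) + 274847) = 1/(404346 + 274847) = 1/679193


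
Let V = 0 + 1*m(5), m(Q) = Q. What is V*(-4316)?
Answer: -21580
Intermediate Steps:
V = 5 (V = 0 + 1*5 = 0 + 5 = 5)
V*(-4316) = 5*(-4316) = -21580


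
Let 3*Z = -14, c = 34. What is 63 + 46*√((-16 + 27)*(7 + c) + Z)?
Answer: 63 + 46*√4017/3 ≈ 1034.8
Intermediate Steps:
Z = -14/3 (Z = (⅓)*(-14) = -14/3 ≈ -4.6667)
63 + 46*√((-16 + 27)*(7 + c) + Z) = 63 + 46*√((-16 + 27)*(7 + 34) - 14/3) = 63 + 46*√(11*41 - 14/3) = 63 + 46*√(451 - 14/3) = 63 + 46*√(1339/3) = 63 + 46*(√4017/3) = 63 + 46*√4017/3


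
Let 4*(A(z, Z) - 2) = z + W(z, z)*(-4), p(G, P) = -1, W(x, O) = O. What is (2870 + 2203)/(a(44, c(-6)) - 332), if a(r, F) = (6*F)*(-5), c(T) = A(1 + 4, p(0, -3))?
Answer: -10146/559 ≈ -18.150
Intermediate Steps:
A(z, Z) = 2 - 3*z/4 (A(z, Z) = 2 + (z + z*(-4))/4 = 2 + (z - 4*z)/4 = 2 + (-3*z)/4 = 2 - 3*z/4)
c(T) = -7/4 (c(T) = 2 - 3*(1 + 4)/4 = 2 - 3/4*5 = 2 - 15/4 = -7/4)
a(r, F) = -30*F
(2870 + 2203)/(a(44, c(-6)) - 332) = (2870 + 2203)/(-30*(-7/4) - 332) = 5073/(105/2 - 332) = 5073/(-559/2) = 5073*(-2/559) = -10146/559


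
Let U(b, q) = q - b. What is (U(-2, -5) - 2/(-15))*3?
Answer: -43/5 ≈ -8.6000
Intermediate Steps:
(U(-2, -5) - 2/(-15))*3 = ((-5 - 1*(-2)) - 2/(-15))*3 = ((-5 + 2) - 2*(-1/15))*3 = (-3 + 2/15)*3 = -43/15*3 = -43/5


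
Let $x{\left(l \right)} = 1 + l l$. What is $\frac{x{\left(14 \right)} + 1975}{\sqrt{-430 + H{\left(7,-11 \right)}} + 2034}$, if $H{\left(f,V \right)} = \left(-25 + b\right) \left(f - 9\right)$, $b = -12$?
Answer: $\frac{552231}{517189} - \frac{543 i \sqrt{89}}{517189} \approx 1.0678 - 0.0099048 i$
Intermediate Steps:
$x{\left(l \right)} = 1 + l^{2}$
$H{\left(f,V \right)} = 333 - 37 f$ ($H{\left(f,V \right)} = \left(-25 - 12\right) \left(f - 9\right) = - 37 \left(-9 + f\right) = 333 - 37 f$)
$\frac{x{\left(14 \right)} + 1975}{\sqrt{-430 + H{\left(7,-11 \right)}} + 2034} = \frac{\left(1 + 14^{2}\right) + 1975}{\sqrt{-430 + \left(333 - 259\right)} + 2034} = \frac{\left(1 + 196\right) + 1975}{\sqrt{-430 + \left(333 - 259\right)} + 2034} = \frac{197 + 1975}{\sqrt{-430 + 74} + 2034} = \frac{2172}{\sqrt{-356} + 2034} = \frac{2172}{2 i \sqrt{89} + 2034} = \frac{2172}{2034 + 2 i \sqrt{89}}$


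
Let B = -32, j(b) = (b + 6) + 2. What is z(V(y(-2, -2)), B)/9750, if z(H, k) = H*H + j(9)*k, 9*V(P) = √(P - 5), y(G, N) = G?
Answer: -44071/789750 ≈ -0.055804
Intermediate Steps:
j(b) = 8 + b (j(b) = (6 + b) + 2 = 8 + b)
V(P) = √(-5 + P)/9 (V(P) = √(P - 5)/9 = √(-5 + P)/9)
z(H, k) = H² + 17*k (z(H, k) = H*H + (8 + 9)*k = H² + 17*k)
z(V(y(-2, -2)), B)/9750 = ((√(-5 - 2)/9)² + 17*(-32))/9750 = ((√(-7)/9)² - 544)*(1/9750) = (((I*√7)/9)² - 544)*(1/9750) = ((I*√7/9)² - 544)*(1/9750) = (-7/81 - 544)*(1/9750) = -44071/81*1/9750 = -44071/789750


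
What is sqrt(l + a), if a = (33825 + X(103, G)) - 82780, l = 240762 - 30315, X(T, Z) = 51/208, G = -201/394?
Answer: sqrt(436675031)/52 ≈ 401.86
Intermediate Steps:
G = -201/394 (G = -201*1/394 = -201/394 ≈ -0.51015)
X(T, Z) = 51/208 (X(T, Z) = 51*(1/208) = 51/208)
l = 210447
a = -10182589/208 (a = (33825 + 51/208) - 82780 = 7035651/208 - 82780 = -10182589/208 ≈ -48955.)
sqrt(l + a) = sqrt(210447 - 10182589/208) = sqrt(33590387/208) = sqrt(436675031)/52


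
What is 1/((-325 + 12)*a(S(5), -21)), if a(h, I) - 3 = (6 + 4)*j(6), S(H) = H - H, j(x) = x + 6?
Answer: -1/38499 ≈ -2.5975e-5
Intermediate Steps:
j(x) = 6 + x
S(H) = 0
a(h, I) = 123 (a(h, I) = 3 + (6 + 4)*(6 + 6) = 3 + 10*12 = 3 + 120 = 123)
1/((-325 + 12)*a(S(5), -21)) = 1/((-325 + 12)*123) = 1/(-313*123) = 1/(-38499) = -1/38499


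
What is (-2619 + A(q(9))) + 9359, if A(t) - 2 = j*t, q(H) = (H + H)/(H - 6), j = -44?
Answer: 6478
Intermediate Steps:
q(H) = 2*H/(-6 + H) (q(H) = (2*H)/(-6 + H) = 2*H/(-6 + H))
A(t) = 2 - 44*t
(-2619 + A(q(9))) + 9359 = (-2619 + (2 - 88*9/(-6 + 9))) + 9359 = (-2619 + (2 - 88*9/3)) + 9359 = (-2619 + (2 - 44*6)) + 9359 = (-2619 + (2 - 264)) + 9359 = (-2619 - 262) + 9359 = -2881 + 9359 = 6478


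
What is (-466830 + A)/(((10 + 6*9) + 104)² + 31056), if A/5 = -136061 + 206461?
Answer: -11483/5928 ≈ -1.9371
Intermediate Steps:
A = 352000 (A = 5*(-136061 + 206461) = 5*70400 = 352000)
(-466830 + A)/(((10 + 6*9) + 104)² + 31056) = (-466830 + 352000)/(((10 + 6*9) + 104)² + 31056) = -114830/(((10 + 54) + 104)² + 31056) = -114830/((64 + 104)² + 31056) = -114830/(168² + 31056) = -114830/(28224 + 31056) = -114830/59280 = -114830*1/59280 = -11483/5928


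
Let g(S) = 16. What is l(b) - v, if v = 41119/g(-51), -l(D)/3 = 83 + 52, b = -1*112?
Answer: -47599/16 ≈ -2974.9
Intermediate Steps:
b = -112
l(D) = -405 (l(D) = -3*(83 + 52) = -3*135 = -405)
v = 41119/16 ≈ 2569.9
l(b) - v = -405 - 1*41119/16 = -405 - 41119/16 = -47599/16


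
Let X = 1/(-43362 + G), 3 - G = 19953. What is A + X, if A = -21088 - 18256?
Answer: -2490947329/63312 ≈ -39344.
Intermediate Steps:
G = -19950 (G = 3 - 1*19953 = 3 - 19953 = -19950)
A = -39344
X = -1/63312 (X = 1/(-43362 - 19950) = 1/(-63312) = -1/63312 ≈ -1.5795e-5)
A + X = -39344 - 1/63312 = -2490947329/63312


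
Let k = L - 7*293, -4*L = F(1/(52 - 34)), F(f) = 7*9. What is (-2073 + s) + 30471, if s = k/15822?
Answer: 1797244357/63288 ≈ 28398.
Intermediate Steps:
F(f) = 63
L = -63/4 (L = -¼*63 = -63/4 ≈ -15.750)
k = -8267/4 (k = -63/4 - 7*293 = -63/4 - 2051 = -8267/4 ≈ -2066.8)
s = -8267/63288 (s = -8267/4/15822 = -8267/4*1/15822 = -8267/63288 ≈ -0.13063)
(-2073 + s) + 30471 = (-2073 - 8267/63288) + 30471 = -131204291/63288 + 30471 = 1797244357/63288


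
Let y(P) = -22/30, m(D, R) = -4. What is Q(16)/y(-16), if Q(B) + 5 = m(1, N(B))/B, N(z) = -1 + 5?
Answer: 315/44 ≈ 7.1591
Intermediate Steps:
N(z) = 4
y(P) = -11/15 (y(P) = -22*1/30 = -11/15)
Q(B) = -5 - 4/B
Q(16)/y(-16) = (-5 - 4/16)/(-11/15) = (-5 - 4*1/16)*(-15/11) = (-5 - ¼)*(-15/11) = -21/4*(-15/11) = 315/44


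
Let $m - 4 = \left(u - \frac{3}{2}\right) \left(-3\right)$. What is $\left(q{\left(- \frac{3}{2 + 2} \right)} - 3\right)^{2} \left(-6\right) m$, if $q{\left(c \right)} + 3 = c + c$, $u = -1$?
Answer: $- \frac{15525}{4} \approx -3881.3$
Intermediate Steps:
$q{\left(c \right)} = -3 + 2 c$ ($q{\left(c \right)} = -3 + \left(c + c\right) = -3 + 2 c$)
$m = \frac{23}{2}$ ($m = 4 + \left(-1 - \frac{3}{2}\right) \left(-3\right) = 4 - - \frac{15}{2} = 4 + \frac{15}{2} = \frac{23}{2} \approx 11.5$)
$\left(q{\left(- \frac{3}{2 + 2} \right)} - 3\right)^{2} \left(-6\right) m = \left(\left(-3 + 2 \left(- \frac{3}{2 + 2}\right)\right) - 3\right)^{2} \left(-6\right) \frac{23}{2} = \left(\left(-3 + 2 \left(- \frac{3}{4}\right)\right) - 3\right)^{2} \left(-6\right) \frac{23}{2} = \left(\left(-3 - \frac{3}{2}\right) - 3\right)^{2} \left(-6\right) \frac{23}{2} = \left(- \frac{9}{2} - 3\right)^{2} \left(-6\right) \frac{23}{2} = \left(- \frac{15}{2}\right)^{2} \left(-6\right) \frac{23}{2} = \frac{225}{4} \left(-6\right) \frac{23}{2} = \left(- \frac{675}{2}\right) \frac{23}{2} = - \frac{15525}{4}$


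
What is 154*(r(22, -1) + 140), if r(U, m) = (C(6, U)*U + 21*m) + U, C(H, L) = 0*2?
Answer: 21714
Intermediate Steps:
C(H, L) = 0
r(U, m) = U + 21*m (r(U, m) = (0*U + 21*m) + U = (0 + 21*m) + U = 21*m + U = U + 21*m)
154*(r(22, -1) + 140) = 154*((22 + 21*(-1)) + 140) = 154*((22 - 21) + 140) = 154*(1 + 140) = 154*141 = 21714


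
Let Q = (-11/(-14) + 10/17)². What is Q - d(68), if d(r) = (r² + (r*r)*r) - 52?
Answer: -18069555647/56644 ≈ -3.1900e+5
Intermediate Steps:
Q = 106929/56644 (Q = (-11*(-1/14) + 10*(1/17))² = (11/14 + 10/17)² = (327/238)² = 106929/56644 ≈ 1.8877)
d(r) = -52 + r² + r³ (d(r) = (r² + r²*r) - 52 = (r² + r³) - 52 = -52 + r² + r³)
Q - d(68) = 106929/56644 - (-52 + 68² + 68³) = 106929/56644 - (-52 + 4624 + 314432) = 106929/56644 - 1*319004 = 106929/56644 - 319004 = -18069555647/56644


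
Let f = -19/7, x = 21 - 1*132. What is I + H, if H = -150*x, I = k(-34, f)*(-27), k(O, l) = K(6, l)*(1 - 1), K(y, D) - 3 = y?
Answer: 16650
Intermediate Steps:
x = -111 (x = 21 - 132 = -111)
K(y, D) = 3 + y
f = -19/7 (f = -19*1/7 = -19/7 ≈ -2.7143)
k(O, l) = 0 (k(O, l) = (3 + 6)*(1 - 1) = 9*0 = 0)
I = 0 (I = 0*(-27) = 0)
H = 16650 (H = -150*(-111) = 16650)
I + H = 0 + 16650 = 16650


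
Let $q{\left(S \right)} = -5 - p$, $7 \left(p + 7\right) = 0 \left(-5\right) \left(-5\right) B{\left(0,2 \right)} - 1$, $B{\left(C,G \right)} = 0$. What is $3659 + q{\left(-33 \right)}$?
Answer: $\frac{25628}{7} \approx 3661.1$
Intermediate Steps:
$p = - \frac{50}{7}$ ($p = -7 + \frac{0 \left(-5\right) \left(-5\right) 0 - 1}{7} = -7 + \frac{0 \left(-5\right) 0 - 1}{7} = -7 + \frac{0 \cdot 0 - 1}{7} = -7 + \frac{0 - 1}{7} = -7 + \frac{1}{7} \left(-1\right) = -7 - \frac{1}{7} = - \frac{50}{7} \approx -7.1429$)
$q{\left(S \right)} = \frac{15}{7}$ ($q{\left(S \right)} = -5 - - \frac{50}{7} = -5 + \frac{50}{7} = \frac{15}{7}$)
$3659 + q{\left(-33 \right)} = 3659 + \frac{15}{7} = \frac{25628}{7}$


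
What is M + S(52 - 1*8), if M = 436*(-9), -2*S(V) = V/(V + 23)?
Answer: -262930/67 ≈ -3924.3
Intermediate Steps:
S(V) = -V/(2*(23 + V)) (S(V) = -V/(2*(V + 23)) = -V/(2*(23 + V)))
M = -3924
M + S(52 - 1*8) = -3924 - (52 - 1*8)/(46 + 2*(52 - 1*8)) = -3924 - (52 - 8)/(46 + 2*(52 - 8)) = -3924 - 1*44/(46 + 2*44) = -3924 - 1*44/(46 + 88) = -3924 - 1*44/134 = -3924 - 1*44*1/134 = -3924 - 22/67 = -262930/67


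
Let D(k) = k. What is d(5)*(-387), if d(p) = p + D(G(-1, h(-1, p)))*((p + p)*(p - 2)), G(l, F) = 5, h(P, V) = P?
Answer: -59985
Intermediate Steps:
d(p) = p + 10*p*(-2 + p) (d(p) = p + 5*((p + p)*(p - 2)) = p + 5*((2*p)*(-2 + p)) = p + 5*(2*p*(-2 + p)) = p + 10*p*(-2 + p))
d(5)*(-387) = (5*(-19 + 10*5))*(-387) = (5*(-19 + 50))*(-387) = (5*31)*(-387) = 155*(-387) = -59985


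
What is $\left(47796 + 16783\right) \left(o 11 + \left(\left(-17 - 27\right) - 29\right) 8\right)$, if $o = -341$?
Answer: $-279949965$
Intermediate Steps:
$\left(47796 + 16783\right) \left(o 11 + \left(\left(-17 - 27\right) - 29\right) 8\right) = \left(47796 + 16783\right) \left(\left(-341\right) 11 + \left(\left(-17 - 27\right) - 29\right) 8\right) = 64579 \left(-3751 + \left(-44 - 29\right) 8\right) = 64579 \left(-3751 - 584\right) = 64579 \left(-4335\right) = -279949965$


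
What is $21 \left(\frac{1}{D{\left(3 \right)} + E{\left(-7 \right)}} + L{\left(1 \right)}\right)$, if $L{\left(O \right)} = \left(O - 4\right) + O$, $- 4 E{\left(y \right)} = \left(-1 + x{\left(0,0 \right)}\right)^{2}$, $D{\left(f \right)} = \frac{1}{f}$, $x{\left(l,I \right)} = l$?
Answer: $210$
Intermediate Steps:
$E{\left(y \right)} = - \frac{1}{4}$ ($E{\left(y \right)} = - \frac{\left(-1 + 0\right)^{2}}{4} = - \frac{\left(-1\right)^{2}}{4} = \left(- \frac{1}{4}\right) 1 = - \frac{1}{4}$)
$L{\left(O \right)} = -4 + 2 O$ ($L{\left(O \right)} = \left(-4 + O\right) + O = -4 + 2 O$)
$21 \left(\frac{1}{D{\left(3 \right)} + E{\left(-7 \right)}} + L{\left(1 \right)}\right) = 21 \left(\frac{1}{\frac{1}{3} - \frac{1}{4}} + \left(-4 + 2 \cdot 1\right)\right) = 21 \left(\frac{1}{\frac{1}{3} - \frac{1}{4}} + \left(-4 + 2\right)\right) = 21 \left(\frac{1}{\frac{1}{12}} - 2\right) = 21 \left(12 - 2\right) = 21 \cdot 10 = 210$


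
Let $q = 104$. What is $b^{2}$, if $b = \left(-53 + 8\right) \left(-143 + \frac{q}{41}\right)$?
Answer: $\frac{67161314025}{1681} \approx 3.9953 \cdot 10^{7}$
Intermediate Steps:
$b = \frac{259155}{41}$ ($b = \left(-53 + 8\right) \left(-143 + \frac{104}{41}\right) = - 45 \left(-143 + 104 \cdot \frac{1}{41}\right) = - 45 \left(-143 + \frac{104}{41}\right) = \left(-45\right) \left(- \frac{5759}{41}\right) = \frac{259155}{41} \approx 6320.9$)
$b^{2} = \left(\frac{259155}{41}\right)^{2} = \frac{67161314025}{1681}$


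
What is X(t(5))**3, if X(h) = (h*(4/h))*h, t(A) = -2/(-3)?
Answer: 512/27 ≈ 18.963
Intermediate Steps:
t(A) = 2/3 (t(A) = -2*(-1/3) = 2/3)
X(h) = 4*h
X(t(5))**3 = (4*(2/3))**3 = (8/3)**3 = 512/27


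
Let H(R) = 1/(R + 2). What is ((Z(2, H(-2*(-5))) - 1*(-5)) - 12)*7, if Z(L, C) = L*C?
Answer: -287/6 ≈ -47.833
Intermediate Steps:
H(R) = 1/(2 + R)
Z(L, C) = C*L
((Z(2, H(-2*(-5))) - 1*(-5)) - 12)*7 = ((2/(2 - 2*(-5)) - 1*(-5)) - 12)*7 = ((2/(2 + 10) + 5) - 12)*7 = ((2/12 + 5) - 12)*7 = (((1/12)*2 + 5) - 12)*7 = ((1/6 + 5) - 12)*7 = (31/6 - 12)*7 = -41/6*7 = -287/6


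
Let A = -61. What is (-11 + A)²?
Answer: 5184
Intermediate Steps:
(-11 + A)² = (-11 - 61)² = (-72)² = 5184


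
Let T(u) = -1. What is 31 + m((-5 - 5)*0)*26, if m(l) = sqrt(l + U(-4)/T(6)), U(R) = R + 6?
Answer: 31 + 26*I*sqrt(2) ≈ 31.0 + 36.77*I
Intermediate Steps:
U(R) = 6 + R
m(l) = sqrt(-2 + l) (m(l) = sqrt(l + (6 - 4)/(-1)) = sqrt(l + 2*(-1)) = sqrt(l - 2) = sqrt(-2 + l))
31 + m((-5 - 5)*0)*26 = 31 + sqrt(-2 + (-5 - 5)*0)*26 = 31 + sqrt(-2 - 10*0)*26 = 31 + sqrt(-2 + 0)*26 = 31 + sqrt(-2)*26 = 31 + (I*sqrt(2))*26 = 31 + 26*I*sqrt(2)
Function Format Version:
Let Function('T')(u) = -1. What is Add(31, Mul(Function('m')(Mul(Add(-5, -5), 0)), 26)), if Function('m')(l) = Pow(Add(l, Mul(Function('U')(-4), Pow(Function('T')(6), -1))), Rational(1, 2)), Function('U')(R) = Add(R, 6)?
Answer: Add(31, Mul(26, I, Pow(2, Rational(1, 2)))) ≈ Add(31.000, Mul(36.770, I))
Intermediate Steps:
Function('U')(R) = Add(6, R)
Function('m')(l) = Pow(Add(-2, l), Rational(1, 2)) (Function('m')(l) = Pow(Add(l, Mul(Add(6, -4), Pow(-1, -1))), Rational(1, 2)) = Pow(Add(l, Mul(2, -1)), Rational(1, 2)) = Pow(Add(l, -2), Rational(1, 2)) = Pow(Add(-2, l), Rational(1, 2)))
Add(31, Mul(Function('m')(Mul(Add(-5, -5), 0)), 26)) = Add(31, Mul(Pow(Add(-2, Mul(Add(-5, -5), 0)), Rational(1, 2)), 26)) = Add(31, Mul(Pow(Add(-2, Mul(-10, 0)), Rational(1, 2)), 26)) = Add(31, Mul(Pow(Add(-2, 0), Rational(1, 2)), 26)) = Add(31, Mul(Pow(-2, Rational(1, 2)), 26)) = Add(31, Mul(Mul(I, Pow(2, Rational(1, 2))), 26)) = Add(31, Mul(26, I, Pow(2, Rational(1, 2))))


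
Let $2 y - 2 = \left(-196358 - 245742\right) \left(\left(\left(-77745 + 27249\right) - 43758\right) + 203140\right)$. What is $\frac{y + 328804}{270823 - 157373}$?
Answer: $- \frac{4813784299}{22690} \approx -2.1215 \cdot 10^{5}$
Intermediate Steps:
$y = -24069250299$ ($y = 1 + \frac{\left(-196358 - 245742\right) \left(\left(\left(-77745 + 27249\right) - 43758\right) + 203140\right)}{2} = 1 + \frac{\left(-442100\right) \left(\left(-50496 - 43758\right) + 203140\right)}{2} = 1 + \frac{\left(-442100\right) \left(-94254 + 203140\right)}{2} = 1 + \frac{\left(-442100\right) 108886}{2} = 1 + \frac{1}{2} \left(-48138500600\right) = 1 - 24069250300 = -24069250299$)
$\frac{y + 328804}{270823 - 157373} = \frac{-24069250299 + 328804}{270823 - 157373} = - \frac{24068921495}{113450} = \left(-24068921495\right) \frac{1}{113450} = - \frac{4813784299}{22690}$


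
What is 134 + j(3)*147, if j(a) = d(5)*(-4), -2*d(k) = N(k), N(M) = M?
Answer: 1604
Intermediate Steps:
d(k) = -k/2
j(a) = 10 (j(a) = -½*5*(-4) = -5/2*(-4) = 10)
134 + j(3)*147 = 134 + 10*147 = 134 + 1470 = 1604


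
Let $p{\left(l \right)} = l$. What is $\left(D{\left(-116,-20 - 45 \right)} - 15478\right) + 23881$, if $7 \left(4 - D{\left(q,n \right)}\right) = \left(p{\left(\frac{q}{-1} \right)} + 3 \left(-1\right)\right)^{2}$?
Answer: $\frac{46080}{7} \approx 6582.9$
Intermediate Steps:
$D{\left(q,n \right)} = 4 - \frac{\left(-3 - q\right)^{2}}{7}$ ($D{\left(q,n \right)} = 4 - \frac{\left(\frac{q}{-1} + 3 \left(-1\right)\right)^{2}}{7} = 4 - \frac{\left(q \left(-1\right) - 3\right)^{2}}{7} = 4 - \frac{\left(- q - 3\right)^{2}}{7} = 4 - \frac{\left(-3 - q\right)^{2}}{7}$)
$\left(D{\left(-116,-20 - 45 \right)} - 15478\right) + 23881 = \left(\left(4 - \frac{\left(3 - 116\right)^{2}}{7}\right) - 15478\right) + 23881 = \left(\left(4 - \frac{\left(-113\right)^{2}}{7}\right) - 15478\right) + 23881 = \left(\left(4 - \frac{12769}{7}\right) - 15478\right) + 23881 = \left(- \frac{12741}{7} - 15478\right) + 23881 = - \frac{121087}{7} + 23881 = \frac{46080}{7}$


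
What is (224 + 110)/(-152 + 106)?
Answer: -167/23 ≈ -7.2609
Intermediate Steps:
(224 + 110)/(-152 + 106) = 334/(-46) = 334*(-1/46) = -167/23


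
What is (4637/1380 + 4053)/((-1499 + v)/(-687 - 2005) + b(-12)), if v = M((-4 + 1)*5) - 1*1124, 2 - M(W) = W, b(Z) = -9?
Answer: -3767303921/7459590 ≈ -505.03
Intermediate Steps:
M(W) = 2 - W
v = -1107 (v = (2 - (-4 + 1)*5) - 1*1124 = (2 - (-3)*5) - 1124 = (2 - 1*(-15)) - 1124 = (2 + 15) - 1124 = 17 - 1124 = -1107)
(4637/1380 + 4053)/((-1499 + v)/(-687 - 2005) + b(-12)) = (4637/1380 + 4053)/((-1499 - 1107)/(-687 - 2005) - 9) = (4637*(1/1380) + 4053)/(-2606/(-2692) - 9) = (4637/1380 + 4053)/(-2606*(-1/2692) - 9) = 5597777/(1380*(1303/1346 - 9)) = 5597777/(1380*(-10811/1346)) = (5597777/1380)*(-1346/10811) = -3767303921/7459590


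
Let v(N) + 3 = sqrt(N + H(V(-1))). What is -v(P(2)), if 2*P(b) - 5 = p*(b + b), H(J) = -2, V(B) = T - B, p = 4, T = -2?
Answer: 3 - sqrt(34)/2 ≈ 0.084524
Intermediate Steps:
V(B) = -2 - B
P(b) = 5/2 + 4*b (P(b) = 5/2 + (4*(b + b))/2 = 5/2 + (4*(2*b))/2 = 5/2 + (8*b)/2 = 5/2 + 4*b)
v(N) = -3 + sqrt(-2 + N) (v(N) = -3 + sqrt(N - 2) = -3 + sqrt(-2 + N))
-v(P(2)) = -(-3 + sqrt(-2 + (5/2 + 4*2))) = -(-3 + sqrt(-2 + (5/2 + 8))) = -(-3 + sqrt(-2 + 21/2)) = -(-3 + sqrt(17/2)) = -(-3 + sqrt(34)/2) = 3 - sqrt(34)/2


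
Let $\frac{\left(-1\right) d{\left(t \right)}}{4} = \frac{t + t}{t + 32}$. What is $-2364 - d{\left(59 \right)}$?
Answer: $- \frac{214652}{91} \approx -2358.8$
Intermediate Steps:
$d{\left(t \right)} = - \frac{8 t}{32 + t}$ ($d{\left(t \right)} = - 4 \frac{t + t}{t + 32} = - 4 \frac{2 t}{32 + t} = - \frac{8 t}{32 + t}$)
$-2364 - d{\left(59 \right)} = -2364 - \left(-8\right) 59 \frac{1}{32 + 59} = -2364 - \left(-8\right) 59 \cdot \frac{1}{91} = -2364 - - \frac{472}{91} = -2364 + \frac{472}{91} = - \frac{214652}{91}$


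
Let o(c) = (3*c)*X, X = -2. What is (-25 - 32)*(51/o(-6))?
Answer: -323/4 ≈ -80.750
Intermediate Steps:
o(c) = -6*c (o(c) = (3*c)*(-2) = -6*c)
(-25 - 32)*(51/o(-6)) = (-25 - 32)*(51/((-6*(-6)))) = -2907/36 = -57*17/12 = -323/4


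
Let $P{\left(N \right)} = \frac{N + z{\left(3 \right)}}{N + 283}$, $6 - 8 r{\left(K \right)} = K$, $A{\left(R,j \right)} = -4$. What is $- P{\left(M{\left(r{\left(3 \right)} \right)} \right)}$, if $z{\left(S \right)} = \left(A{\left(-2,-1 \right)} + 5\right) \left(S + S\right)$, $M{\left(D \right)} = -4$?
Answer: $- \frac{2}{279} \approx -0.0071685$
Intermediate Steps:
$r{\left(K \right)} = \frac{3}{4} - \frac{K}{8}$
$z{\left(S \right)} = 2 S$ ($z{\left(S \right)} = \left(-4 + 5\right) \left(S + S\right) = 1 \cdot 2 S = 2 S$)
$P{\left(N \right)} = \frac{6 + N}{283 + N}$ ($P{\left(N \right)} = \frac{N + 2 \cdot 3}{N + 283} = \frac{N + 6}{283 + N} = \frac{6 + N}{283 + N}$)
$- P{\left(M{\left(r{\left(3 \right)} \right)} \right)} = - \frac{6 - 4}{283 - 4} = - \frac{2}{279}$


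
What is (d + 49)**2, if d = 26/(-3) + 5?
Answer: 18496/9 ≈ 2055.1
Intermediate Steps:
d = -11/3 (d = 26*(-1/3) + 5 = -26/3 + 5 = -11/3 ≈ -3.6667)
(d + 49)**2 = (-11/3 + 49)**2 = (136/3)**2 = 18496/9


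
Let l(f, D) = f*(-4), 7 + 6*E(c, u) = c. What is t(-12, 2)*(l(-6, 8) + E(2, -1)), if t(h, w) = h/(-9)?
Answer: 278/9 ≈ 30.889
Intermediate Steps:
E(c, u) = -7/6 + c/6
l(f, D) = -4*f
t(h, w) = -h/9 (t(h, w) = h*(-⅑) = -h/9)
t(-12, 2)*(l(-6, 8) + E(2, -1)) = (-⅑*(-12))*(-4*(-6) + (-7/6 + (⅙)*2)) = 4*(24 + (-7/6 + ⅓))/3 = 4*(24 - ⅚)/3 = (4/3)*(139/6) = 278/9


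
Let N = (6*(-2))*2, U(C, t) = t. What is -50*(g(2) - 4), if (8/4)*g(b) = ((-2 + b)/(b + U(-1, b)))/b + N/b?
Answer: 500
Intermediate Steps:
N = -24 (N = -12*2 = -24)
g(b) = -12/b + (-2 + b)/(4*b**2) (g(b) = (((-2 + b)/(b + b))/b - 24/b)/2 = (((-2 + b)/((2*b)))/b - 24/b)/2 = (((-2 + b)*(1/(2*b)))/b - 24/b)/2 = (((-2 + b)/(2*b))/b - 24/b)/2 = ((-2 + b)/(2*b**2) - 24/b)/2 = (-24/b + (-2 + b)/(2*b**2))/2 = -12/b + (-2 + b)/(4*b**2))
-50*(g(2) - 4) = -50*((1/4)*(-2 - 47*2)/2**2 - 4) = -50*((1/4)*(1/4)*(-2 - 94) - 4) = -50*((1/4)*(1/4)*(-96) - 4) = -50*(-6 - 4) = -50*(-10) = 500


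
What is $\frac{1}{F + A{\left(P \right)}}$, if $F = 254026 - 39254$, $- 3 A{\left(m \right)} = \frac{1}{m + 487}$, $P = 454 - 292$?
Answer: $\frac{1947}{418161083} \approx 4.6561 \cdot 10^{-6}$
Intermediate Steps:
$P = 162$
$A{\left(m \right)} = - \frac{1}{3 \left(487 + m\right)}$ ($A{\left(m \right)} = - \frac{1}{3 \left(m + 487\right)} = - \frac{1}{3 \left(487 + m\right)}$)
$F = 214772$
$\frac{1}{F + A{\left(P \right)}} = \frac{1}{214772 - \frac{1}{1461 + 3 \cdot 162}} = \frac{1}{214772 - \frac{1}{1461 + 486}} = \frac{1}{214772 - \frac{1}{1947}} = \frac{1}{\frac{418161083}{1947}} = \frac{1947}{418161083}$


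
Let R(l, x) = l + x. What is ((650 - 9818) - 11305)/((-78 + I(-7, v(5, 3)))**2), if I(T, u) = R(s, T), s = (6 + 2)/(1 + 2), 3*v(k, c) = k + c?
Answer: -184257/61009 ≈ -3.0202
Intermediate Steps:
v(k, c) = c/3 + k/3 (v(k, c) = (k + c)/3 = (c + k)/3 = c/3 + k/3)
s = 8/3 ≈ 2.6667
I(T, u) = 8/3 + T
((650 - 9818) - 11305)/((-78 + I(-7, v(5, 3)))**2) = ((650 - 9818) - 11305)/((-78 + (8/3 - 7))**2) = (-9168 - 11305)/((-78 - 13/3)**2) = -20473/((-247/3)**2) = -20473/61009/9 = -20473*9/61009 = -184257/61009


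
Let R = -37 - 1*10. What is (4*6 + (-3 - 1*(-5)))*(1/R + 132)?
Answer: 161278/47 ≈ 3431.4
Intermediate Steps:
R = -47 (R = -37 - 10 = -47)
(4*6 + (-3 - 1*(-5)))*(1/R + 132) = (4*6 + (-3 - 1*(-5)))*(1/(-47) + 132) = (24 + (-3 + 5))*(-1/47 + 132) = (24 + 2)*(6203/47) = 26*(6203/47) = 161278/47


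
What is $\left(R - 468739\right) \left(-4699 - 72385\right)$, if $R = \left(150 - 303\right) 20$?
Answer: $36368154116$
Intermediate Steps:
$R = -3060$ ($R = \left(-153\right) 20 = -3060$)
$\left(R - 468739\right) \left(-4699 - 72385\right) = \left(-3060 - 468739\right) \left(-4699 - 72385\right) = \left(-471799\right) \left(-77084\right) = 36368154116$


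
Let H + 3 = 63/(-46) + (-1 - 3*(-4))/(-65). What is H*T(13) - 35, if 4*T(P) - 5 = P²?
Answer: -1389977/5980 ≈ -232.44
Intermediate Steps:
T(P) = 5/4 + P²/4
H = -13571/2990 (H = -3 + (63/(-46) + (-1 - 3*(-4))/(-65)) = -3 + (63*(-1/46) + (-1 + 12)*(-1/65)) = -3 + (-63/46 + 11*(-1/65)) = -3 + (-63/46 - 11/65) = -3 - 4601/2990 = -13571/2990 ≈ -4.5388)
H*T(13) - 35 = -13571*(5/4 + (¼)*13²)/2990 - 35 = -13571*(5/4 + (¼)*169)/2990 - 35 = -13571*(5/4 + 169/4)/2990 - 35 = -13571/2990*87/2 - 35 = -1180677/5980 - 35 = -1389977/5980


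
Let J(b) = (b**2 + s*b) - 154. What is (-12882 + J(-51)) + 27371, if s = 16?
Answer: 16120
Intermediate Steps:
J(b) = -154 + b**2 + 16*b (J(b) = (b**2 + 16*b) - 154 = -154 + b**2 + 16*b)
(-12882 + J(-51)) + 27371 = (-12882 + (-154 + (-51)**2 + 16*(-51))) + 27371 = (-12882 + (-154 + 2601 - 816)) + 27371 = (-12882 + 1631) + 27371 = -11251 + 27371 = 16120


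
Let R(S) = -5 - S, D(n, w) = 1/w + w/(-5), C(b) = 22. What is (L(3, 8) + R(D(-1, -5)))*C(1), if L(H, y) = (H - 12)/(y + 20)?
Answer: -9427/70 ≈ -134.67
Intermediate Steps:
D(n, w) = 1/w - w/5 (D(n, w) = 1/w + w*(-1/5) = 1/w - w/5)
L(H, y) = (-12 + H)/(20 + y)
(L(3, 8) + R(D(-1, -5)))*C(1) = ((-12 + 3)/(20 + 8) + (-5 - (1/(-5) - 1/5*(-5))))*22 = (-9/28 + (-5 - (-1/5 + 1)))*22 = ((1/28)*(-9) + (-5 - 1*4/5))*22 = (-9/28 + (-5 - 4/5))*22 = (-9/28 - 29/5)*22 = -857/140*22 = -9427/70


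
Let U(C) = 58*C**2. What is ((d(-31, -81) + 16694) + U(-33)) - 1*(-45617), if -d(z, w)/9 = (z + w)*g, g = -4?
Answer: 121441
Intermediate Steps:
d(z, w) = 36*w + 36*z (d(z, w) = -9*(z + w)*(-4) = -9*(w + z)*(-4) = -9*(-4*w - 4*z) = 36*w + 36*z)
((d(-31, -81) + 16694) + U(-33)) - 1*(-45617) = (((36*(-81) + 36*(-31)) + 16694) + 58*(-33)**2) - 1*(-45617) = (((-2916 - 1116) + 16694) + 58*1089) + 45617 = ((-4032 + 16694) + 63162) + 45617 = (12662 + 63162) + 45617 = 75824 + 45617 = 121441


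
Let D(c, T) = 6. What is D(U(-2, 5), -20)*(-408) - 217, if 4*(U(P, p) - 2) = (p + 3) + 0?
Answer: -2665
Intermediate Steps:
U(P, p) = 11/4 + p/4 (U(P, p) = 2 + ((p + 3) + 0)/4 = 2 + ((3 + p) + 0)/4 = 2 + (3 + p)/4 = 2 + (¾ + p/4) = 11/4 + p/4)
D(U(-2, 5), -20)*(-408) - 217 = 6*(-408) - 217 = -2448 - 217 = -2665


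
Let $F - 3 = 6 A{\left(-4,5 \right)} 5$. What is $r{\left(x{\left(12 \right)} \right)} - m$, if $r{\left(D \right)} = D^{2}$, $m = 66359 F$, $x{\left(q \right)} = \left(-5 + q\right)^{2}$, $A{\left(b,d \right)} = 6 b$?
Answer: $47581804$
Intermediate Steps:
$F = -717$ ($F = 3 + 6 \cdot 6 \left(-4\right) 5 = 3 + 6 \left(-24\right) 5 = 3 - 720 = -717$)
$m = -47579403$ ($m = 66359 \left(-717\right) = -47579403$)
$r{\left(x{\left(12 \right)} \right)} - m = \left(\left(-5 + 12\right)^{2}\right)^{2} - -47579403 = \left(7^{2}\right)^{2} + 47579403 = 49^{2} + 47579403 = 2401 + 47579403 = 47581804$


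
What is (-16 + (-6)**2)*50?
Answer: 1000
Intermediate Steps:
(-16 + (-6)**2)*50 = (-16 + 36)*50 = 20*50 = 1000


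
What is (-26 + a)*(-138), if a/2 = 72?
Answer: -16284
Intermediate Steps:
a = 144 (a = 2*72 = 144)
(-26 + a)*(-138) = (-26 + 144)*(-138) = 118*(-138) = -16284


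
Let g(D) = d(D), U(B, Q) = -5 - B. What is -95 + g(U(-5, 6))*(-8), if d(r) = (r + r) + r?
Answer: -95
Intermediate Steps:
d(r) = 3*r (d(r) = 2*r + r = 3*r)
g(D) = 3*D
-95 + g(U(-5, 6))*(-8) = -95 + (3*(-5 - 1*(-5)))*(-8) = -95 + (3*(-5 + 5))*(-8) = -95 + (3*0)*(-8) = -95 + 0*(-8) = -95 + 0 = -95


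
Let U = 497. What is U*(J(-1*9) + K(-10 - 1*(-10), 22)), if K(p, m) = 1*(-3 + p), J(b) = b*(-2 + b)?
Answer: 47712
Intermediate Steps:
K(p, m) = -3 + p
U*(J(-1*9) + K(-10 - 1*(-10), 22)) = 497*((-1*9)*(-2 - 1*9) + (-3 + (-10 - 1*(-10)))) = 497*(-9*(-2 - 9) + (-3 + (-10 + 10))) = 497*(-9*(-11) + (-3 + 0)) = 497*(99 - 3) = 497*96 = 47712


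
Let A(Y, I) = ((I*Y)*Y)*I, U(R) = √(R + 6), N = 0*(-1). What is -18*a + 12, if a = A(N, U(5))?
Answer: 12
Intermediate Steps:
N = 0
U(R) = √(6 + R)
A(Y, I) = I²*Y² (A(Y, I) = (I*Y²)*I = I²*Y²)
a = 0 (a = (√(6 + 5))²*0² = (√11)²*0 = 11*0 = 0)
-18*a + 12 = -18*0 + 12 = 0 + 12 = 12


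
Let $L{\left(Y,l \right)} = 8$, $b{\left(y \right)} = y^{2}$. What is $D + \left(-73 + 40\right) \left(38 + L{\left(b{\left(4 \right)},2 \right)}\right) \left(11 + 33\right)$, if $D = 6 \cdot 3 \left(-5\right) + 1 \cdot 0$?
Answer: $-66882$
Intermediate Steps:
$D = -90$ ($D = 18 \left(-5\right) + 0 = -90 + 0 = -90$)
$D + \left(-73 + 40\right) \left(38 + L{\left(b{\left(4 \right)},2 \right)}\right) \left(11 + 33\right) = -90 + \left(-73 + 40\right) \left(38 + 8\right) \left(11 + 33\right) = -90 + \left(-33\right) 46 \cdot 44 = -90 - 66792 = -66882$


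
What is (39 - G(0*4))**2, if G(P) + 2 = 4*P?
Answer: 1681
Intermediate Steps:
G(P) = -2 + 4*P
(39 - G(0*4))**2 = (39 - (-2 + 4*(0*4)))**2 = (39 - (-2 + 4*0))**2 = (39 - (-2 + 0))**2 = (39 - 1*(-2))**2 = (39 + 2)**2 = 41**2 = 1681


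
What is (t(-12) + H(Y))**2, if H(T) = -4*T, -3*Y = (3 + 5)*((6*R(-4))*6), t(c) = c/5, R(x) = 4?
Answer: 58798224/25 ≈ 2.3519e+6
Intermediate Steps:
t(c) = c/5 (t(c) = c*(1/5) = c/5)
Y = -384 (Y = -(3 + 5)*(6*4)*6/3 = -8*24*6/3 = -8*144/3 = -1/3*1152 = -384)
(t(-12) + H(Y))**2 = ((1/5)*(-12) - 4*(-384))**2 = (-12/5 + 1536)**2 = (7668/5)**2 = 58798224/25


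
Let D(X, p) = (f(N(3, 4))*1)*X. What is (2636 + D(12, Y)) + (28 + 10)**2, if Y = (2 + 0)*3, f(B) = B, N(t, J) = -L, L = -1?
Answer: 4092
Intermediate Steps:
N(t, J) = 1 (N(t, J) = -1*(-1) = 1)
Y = 6 (Y = 2*3 = 6)
D(X, p) = X (D(X, p) = (1*1)*X = 1*X = X)
(2636 + D(12, Y)) + (28 + 10)**2 = (2636 + 12) + (28 + 10)**2 = 2648 + 38**2 = 2648 + 1444 = 4092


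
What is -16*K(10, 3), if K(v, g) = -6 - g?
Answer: 144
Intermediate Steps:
-16*K(10, 3) = -16*(-6 - 1*3) = -16*(-6 - 3) = -16*(-9) = 144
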